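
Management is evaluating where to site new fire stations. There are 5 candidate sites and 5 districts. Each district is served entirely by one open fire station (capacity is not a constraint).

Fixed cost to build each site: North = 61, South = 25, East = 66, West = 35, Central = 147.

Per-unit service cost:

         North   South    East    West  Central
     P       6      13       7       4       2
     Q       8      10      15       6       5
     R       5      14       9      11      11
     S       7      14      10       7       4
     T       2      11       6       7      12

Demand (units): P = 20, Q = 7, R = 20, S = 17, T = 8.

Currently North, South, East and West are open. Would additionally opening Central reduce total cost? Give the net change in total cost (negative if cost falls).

Current service cost with {North, South, East, West}: 357.
Adding Central: each district re-picks its cheapest; new service cost 259, saving 98.
Extra fixed cost: 147. Net change = 147 − 98 = 49.
(Totals: 544 → 593.)

No — net change +49 (cost rises by 49).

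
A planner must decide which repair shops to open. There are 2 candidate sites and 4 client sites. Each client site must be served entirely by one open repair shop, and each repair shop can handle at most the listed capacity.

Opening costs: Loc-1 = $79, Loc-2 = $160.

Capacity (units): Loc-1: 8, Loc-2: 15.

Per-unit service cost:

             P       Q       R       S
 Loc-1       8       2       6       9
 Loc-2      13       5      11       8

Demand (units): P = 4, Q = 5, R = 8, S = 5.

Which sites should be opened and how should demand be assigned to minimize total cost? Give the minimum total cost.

Minimum total cost: 404

Open {Loc-1, Loc-2}: P→Loc-2 13·4=52, Q→Loc-2 5·5=25, R→Loc-1 6·8=48, S→Loc-2 8·5=40.
Loads: Loc-1 carries 8/8, Loc-2 carries 14/15. Service 165; fixed 239; total 404.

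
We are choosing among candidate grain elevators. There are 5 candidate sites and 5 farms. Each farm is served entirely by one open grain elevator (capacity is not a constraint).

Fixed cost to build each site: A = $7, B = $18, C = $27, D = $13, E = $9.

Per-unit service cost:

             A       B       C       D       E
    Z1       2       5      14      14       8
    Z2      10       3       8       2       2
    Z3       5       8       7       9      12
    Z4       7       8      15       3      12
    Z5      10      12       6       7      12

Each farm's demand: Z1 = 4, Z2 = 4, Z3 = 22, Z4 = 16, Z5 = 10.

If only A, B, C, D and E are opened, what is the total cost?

Each farm is assigned to its cheapest site among the open ones.
{A, B, C, D, E}: Z1→A 2·4=8, Z2→D 2·4=8, Z3→A 5·22=110, Z4→D 3·16=48, Z5→C 6·10=60. Service 234; fixed 74; total 308.

Total cost: 308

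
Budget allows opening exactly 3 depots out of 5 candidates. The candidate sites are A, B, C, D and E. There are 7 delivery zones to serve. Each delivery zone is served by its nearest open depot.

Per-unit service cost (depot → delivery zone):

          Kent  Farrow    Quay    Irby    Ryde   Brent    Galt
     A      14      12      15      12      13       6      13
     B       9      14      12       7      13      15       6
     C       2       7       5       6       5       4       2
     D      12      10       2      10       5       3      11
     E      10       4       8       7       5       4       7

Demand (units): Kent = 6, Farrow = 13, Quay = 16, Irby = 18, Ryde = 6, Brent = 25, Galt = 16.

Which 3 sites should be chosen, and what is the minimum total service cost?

With exactly 3 open, each delivery zone uses its cheapest among the chosen.
{C, D, E}: Kent→C 2·6=12, Farrow→E 4·13=52, Quay→D 2·16=32, Irby→C 6·18=108, Ryde→C 5·6=30, Brent→D 3·25=75, Galt→C 2·16=32. Service cost 341.
{A, C, D}: service cost 380
{B, C, D}: service cost 380
Among all 10 size-3 choices, {C, D, E} is lowest.

Choose C, D and E; total service cost 341.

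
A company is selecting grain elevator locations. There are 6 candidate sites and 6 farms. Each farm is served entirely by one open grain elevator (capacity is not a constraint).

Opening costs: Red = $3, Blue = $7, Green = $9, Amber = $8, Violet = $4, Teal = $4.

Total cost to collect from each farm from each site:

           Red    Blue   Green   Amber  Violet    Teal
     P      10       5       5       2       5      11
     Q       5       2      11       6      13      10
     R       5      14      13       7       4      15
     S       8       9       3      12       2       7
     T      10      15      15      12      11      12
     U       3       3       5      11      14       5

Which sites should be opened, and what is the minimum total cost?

For any fixed open set, each farm goes to its cheapest open site; total = fixed + service.
{Red, Violet}: P→Violet 5, Q→Red 5, R→Violet 4, S→Violet 2, T→Red 10, U→Red 3. Service 29; fixed 7; total 36.
{Blue, Violet}: service 27 + fixed 11 = 38
{Red, Blue, Violet}: service 26 + fixed 14 = 40
{Red, Blue, Green, Amber, Violet, Teal}: service 23 + fixed 35 = 58
No other subset beats 36.

Open Red and Violet; minimum total cost 36.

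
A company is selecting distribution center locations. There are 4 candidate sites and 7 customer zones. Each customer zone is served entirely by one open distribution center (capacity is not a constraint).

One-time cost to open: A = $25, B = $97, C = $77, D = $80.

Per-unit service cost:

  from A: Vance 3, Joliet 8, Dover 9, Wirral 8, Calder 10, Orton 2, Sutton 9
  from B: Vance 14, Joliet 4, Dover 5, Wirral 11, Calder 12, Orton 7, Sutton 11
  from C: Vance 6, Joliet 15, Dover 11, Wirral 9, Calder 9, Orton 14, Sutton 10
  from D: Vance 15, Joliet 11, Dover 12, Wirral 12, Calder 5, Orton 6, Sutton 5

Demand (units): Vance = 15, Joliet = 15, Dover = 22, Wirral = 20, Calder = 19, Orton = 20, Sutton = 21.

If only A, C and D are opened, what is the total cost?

Each customer zone is assigned to its cheapest site among the open ones.
{A, C, D}: Vance→A 3·15=45, Joliet→A 8·15=120, Dover→A 9·22=198, Wirral→A 8·20=160, Calder→D 5·19=95, Orton→A 2·20=40, Sutton→D 5·21=105. Service 763; fixed 182; total 945.

Total cost: 945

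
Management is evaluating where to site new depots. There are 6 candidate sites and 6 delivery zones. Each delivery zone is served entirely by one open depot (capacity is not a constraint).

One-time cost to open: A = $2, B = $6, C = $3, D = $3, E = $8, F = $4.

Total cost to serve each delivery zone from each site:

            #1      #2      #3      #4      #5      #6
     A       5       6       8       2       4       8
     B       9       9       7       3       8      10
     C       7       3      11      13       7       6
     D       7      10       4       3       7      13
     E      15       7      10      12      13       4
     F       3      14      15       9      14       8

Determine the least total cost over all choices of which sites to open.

For any fixed open set, each delivery zone goes to its cheapest open site; total = fixed + service.
{A, C, D}: #1→A 5, #2→C 3, #3→D 4, #4→A 2, #5→A 4, #6→C 6. Service 24; fixed 8; total 32.
{A, C}: #1→A 5, #2→C 3, #3→A 8, #4→A 2, #5→A 4, #6→C 6. Service 28; fixed 5; total 33.
{A, C, D, F}: service 22 + fixed 12 = 34
{A, B, C, D, E, F}: #1→F 3, #2→C 3, #3→D 4, #4→A 2, #5→A 4, #6→E 4. Service 20; fixed 26; total 46.
No other subset beats 32.

Minimum total cost: 32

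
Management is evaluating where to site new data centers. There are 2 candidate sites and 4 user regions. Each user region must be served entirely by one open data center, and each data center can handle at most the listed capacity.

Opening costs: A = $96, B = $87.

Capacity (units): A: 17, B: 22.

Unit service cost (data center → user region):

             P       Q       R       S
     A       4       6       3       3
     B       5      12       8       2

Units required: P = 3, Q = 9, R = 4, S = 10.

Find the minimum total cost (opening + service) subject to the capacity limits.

Minimum total cost: 281

Open {A, B}: P→A 4·3=12, Q→A 6·9=54, R→A 3·4=12, S→B 2·10=20.
Loads: A carries 16/17, B carries 10/22. Service 98; fixed 183; total 281.
Next best feasible plan costs 284.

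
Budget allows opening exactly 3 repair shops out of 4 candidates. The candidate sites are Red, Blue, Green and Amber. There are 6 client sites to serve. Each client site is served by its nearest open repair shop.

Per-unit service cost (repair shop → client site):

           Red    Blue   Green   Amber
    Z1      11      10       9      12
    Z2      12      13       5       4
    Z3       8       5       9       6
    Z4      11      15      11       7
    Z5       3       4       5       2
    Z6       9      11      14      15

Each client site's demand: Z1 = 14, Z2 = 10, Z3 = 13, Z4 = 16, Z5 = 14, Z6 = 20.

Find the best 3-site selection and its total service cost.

With exactly 3 open, each client site uses its cheapest among the chosen.
{Red, Green, Amber}: Z1→Green 9·14=126, Z2→Amber 4·10=40, Z3→Amber 6·13=78, Z4→Amber 7·16=112, Z5→Amber 2·14=28, Z6→Red 9·20=180. Service cost 564.
{Red, Blue, Amber}: service cost 565
{Blue, Green, Amber}: service cost 591
Among all 4 size-3 choices, {Red, Green, Amber} is lowest.

Choose Red, Green and Amber; total service cost 564.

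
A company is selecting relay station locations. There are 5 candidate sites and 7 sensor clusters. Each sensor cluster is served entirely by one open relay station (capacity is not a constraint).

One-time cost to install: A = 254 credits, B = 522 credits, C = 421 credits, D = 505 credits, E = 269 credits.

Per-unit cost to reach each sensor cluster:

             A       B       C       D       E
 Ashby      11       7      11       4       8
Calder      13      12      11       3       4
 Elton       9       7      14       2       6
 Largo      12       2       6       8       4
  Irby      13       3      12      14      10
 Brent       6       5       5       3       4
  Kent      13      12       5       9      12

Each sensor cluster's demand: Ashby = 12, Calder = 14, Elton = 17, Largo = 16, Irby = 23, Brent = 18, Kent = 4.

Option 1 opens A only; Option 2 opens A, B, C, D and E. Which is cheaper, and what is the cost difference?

Option 1 is cheaper by 898.

Option 1: {A}: Ashby→A 11·12=132, Calder→A 13·14=182, Elton→A 9·17=153, Largo→A 12·16=192, Irby→A 13·23=299, Brent→A 6·18=108, Kent→A 13·4=52. Service 1118; fixed 254; total 1372.
Option 2: {A, B, C, D, E}: Ashby→D 4·12=48, Calder→D 3·14=42, Elton→D 2·17=34, Largo→B 2·16=32, Irby→B 3·23=69, Brent→D 3·18=54, Kent→C 5·4=20. Service 299; fixed 1971; total 2270.
Difference: |1372 − 2270| = 898.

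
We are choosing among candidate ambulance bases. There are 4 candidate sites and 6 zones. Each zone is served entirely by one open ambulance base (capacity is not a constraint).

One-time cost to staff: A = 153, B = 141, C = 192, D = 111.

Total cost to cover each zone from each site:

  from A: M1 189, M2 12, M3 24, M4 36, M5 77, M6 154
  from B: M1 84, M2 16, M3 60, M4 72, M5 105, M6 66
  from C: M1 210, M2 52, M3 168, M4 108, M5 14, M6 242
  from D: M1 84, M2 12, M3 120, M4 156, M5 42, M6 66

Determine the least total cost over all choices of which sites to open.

For any fixed open set, each zone goes to its cheapest open site; total = fixed + service.
{A, D}: M1→D 84, M2→A 12, M3→A 24, M4→A 36, M5→D 42, M6→D 66. Service 264; fixed 264; total 528.
{B}: M1→B 84, M2→B 16, M3→B 60, M4→B 72, M5→B 105, M6→B 66. Service 403; fixed 141; total 544.
{B, D}: M1→B 84, M2→D 12, M3→B 60, M4→B 72, M5→D 42, M6→B 66. Service 336; fixed 252; total 588.
{A, B, C, D}: M1→B 84, M2→A 12, M3→A 24, M4→A 36, M5→C 14, M6→B 66. Service 236; fixed 597; total 833.
No other subset beats 528.

Minimum total cost: 528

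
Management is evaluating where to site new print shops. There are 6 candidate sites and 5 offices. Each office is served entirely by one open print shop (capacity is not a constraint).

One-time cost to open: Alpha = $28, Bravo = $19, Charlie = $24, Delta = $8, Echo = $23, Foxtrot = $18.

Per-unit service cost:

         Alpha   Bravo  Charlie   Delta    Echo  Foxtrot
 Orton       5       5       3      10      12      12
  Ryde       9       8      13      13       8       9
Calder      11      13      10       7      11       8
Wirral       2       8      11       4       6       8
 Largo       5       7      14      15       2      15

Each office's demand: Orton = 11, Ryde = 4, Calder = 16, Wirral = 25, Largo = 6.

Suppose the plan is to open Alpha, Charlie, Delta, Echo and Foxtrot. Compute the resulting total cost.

Total cost: 340

Each office is assigned to its cheapest site among the open ones.
{Alpha, Charlie, Delta, Echo, Foxtrot}: Orton→Charlie 3·11=33, Ryde→Echo 8·4=32, Calder→Delta 7·16=112, Wirral→Alpha 2·25=50, Largo→Echo 2·6=12. Service 239; fixed 101; total 340.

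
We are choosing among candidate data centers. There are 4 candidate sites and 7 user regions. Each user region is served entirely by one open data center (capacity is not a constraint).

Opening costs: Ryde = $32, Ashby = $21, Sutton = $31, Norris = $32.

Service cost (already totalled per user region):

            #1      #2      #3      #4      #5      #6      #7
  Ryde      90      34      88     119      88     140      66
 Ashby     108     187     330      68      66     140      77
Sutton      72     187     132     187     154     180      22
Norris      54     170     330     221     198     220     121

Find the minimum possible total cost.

For any fixed open set, each user region goes to its cheapest open site; total = fixed + service.
{Ryde, Ashby, Sutton}: #1→Sutton 72, #2→Ryde 34, #3→Ryde 88, #4→Ashby 68, #5→Ashby 66, #6→Ryde 140, #7→Sutton 22. Service 490; fixed 84; total 574.
{Ryde, Ashby, Sutton, Norris}: service 472 + fixed 116 = 588
{Ryde, Ashby, Norris}: service 516 + fixed 85 = 601
{Ashby}: service 976 + fixed 21 = 997
(All 15 nonempty subsets were checked; Ryde, Ashby and Sutton is lowest.)

Minimum total cost: 574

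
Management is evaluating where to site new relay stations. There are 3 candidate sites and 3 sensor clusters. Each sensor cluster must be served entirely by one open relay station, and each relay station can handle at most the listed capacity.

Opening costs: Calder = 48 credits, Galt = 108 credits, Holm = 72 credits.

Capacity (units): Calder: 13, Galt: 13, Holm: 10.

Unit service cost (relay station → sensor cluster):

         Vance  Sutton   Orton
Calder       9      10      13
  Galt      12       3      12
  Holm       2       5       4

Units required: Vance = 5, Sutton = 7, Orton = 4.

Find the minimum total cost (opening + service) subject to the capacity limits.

Open {Calder, Holm}: Vance→Holm 2·5=10, Sutton→Calder 10·7=70, Orton→Holm 4·4=16.
Loads: Calder carries 7/13, Holm carries 9/10. Service 96; fixed 120; total 216.
Next best feasible plan costs 227.

Minimum total cost: 216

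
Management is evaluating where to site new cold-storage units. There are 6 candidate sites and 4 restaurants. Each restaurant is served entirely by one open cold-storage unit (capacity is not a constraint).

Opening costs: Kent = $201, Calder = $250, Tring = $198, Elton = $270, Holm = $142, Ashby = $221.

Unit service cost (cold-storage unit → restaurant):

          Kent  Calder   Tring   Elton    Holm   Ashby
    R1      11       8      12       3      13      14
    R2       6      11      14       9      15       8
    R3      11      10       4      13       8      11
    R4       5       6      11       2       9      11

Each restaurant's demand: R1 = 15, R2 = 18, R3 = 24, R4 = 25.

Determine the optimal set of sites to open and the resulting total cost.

Open Tring and Elton; minimum total cost 821.

For any fixed open set, each restaurant goes to its cheapest open site; total = fixed + service.
{Tring, Elton}: R1→Elton 3·15=45, R2→Elton 9·18=162, R3→Tring 4·24=96, R4→Elton 2·25=50. Service 353; fixed 468; total 821.
{Elton}: R1→Elton 3·15=45, R2→Elton 9·18=162, R3→Elton 13·24=312, R4→Elton 2·25=50. Service 569; fixed 270; total 839.
{Elton, Holm}: R1→Elton 3·15=45, R2→Elton 9·18=162, R3→Holm 8·24=192, R4→Elton 2·25=50. Service 449; fixed 412; total 861.
{Kent, Calder, Tring, Elton, Holm, Ashby}: service 299 + fixed 1282 = 1581
No other subset beats 821.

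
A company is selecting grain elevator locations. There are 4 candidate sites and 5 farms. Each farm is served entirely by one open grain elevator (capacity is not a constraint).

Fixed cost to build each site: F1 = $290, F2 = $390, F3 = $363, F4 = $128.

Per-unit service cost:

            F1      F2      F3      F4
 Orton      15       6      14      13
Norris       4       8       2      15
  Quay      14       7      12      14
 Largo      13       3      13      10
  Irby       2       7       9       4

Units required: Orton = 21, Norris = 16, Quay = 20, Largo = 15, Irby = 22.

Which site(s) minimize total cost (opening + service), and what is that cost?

Open F2 only; minimum total cost 983.

For any fixed open set, each farm goes to its cheapest open site; total = fixed + service.
{F2}: Orton→F2 6·21=126, Norris→F2 8·16=128, Quay→F2 7·20=140, Largo→F2 3·15=45, Irby→F2 7·22=154. Service 593; fixed 390; total 983.
{F2, F4}: Orton→F2 6·21=126, Norris→F2 8·16=128, Quay→F2 7·20=140, Largo→F2 3·15=45, Irby→F4 4·22=88. Service 527; fixed 518; total 1045.
{F1, F2}: Orton→F2 6·21=126, Norris→F1 4·16=64, Quay→F2 7·20=140, Largo→F2 3·15=45, Irby→F1 2·22=44. Service 419; fixed 680; total 1099.
{F1, F2, F3, F4}: service 387 + fixed 1171 = 1558
No other subset beats 983.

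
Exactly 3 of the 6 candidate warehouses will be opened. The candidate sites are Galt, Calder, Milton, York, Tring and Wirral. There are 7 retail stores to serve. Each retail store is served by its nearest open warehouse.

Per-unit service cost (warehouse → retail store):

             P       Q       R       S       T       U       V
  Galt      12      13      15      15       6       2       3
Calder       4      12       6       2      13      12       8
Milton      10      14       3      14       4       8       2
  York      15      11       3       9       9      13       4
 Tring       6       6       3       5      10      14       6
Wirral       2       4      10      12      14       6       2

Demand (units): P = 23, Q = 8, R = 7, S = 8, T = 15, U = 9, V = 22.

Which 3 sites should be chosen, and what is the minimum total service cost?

Choose Calder, Milton and Wirral; total service cost 273.

With exactly 3 open, each retail store uses its cheapest among the chosen.
{Calder, Milton, Wirral}: P→Wirral 2·23=46, Q→Wirral 4·8=32, R→Milton 3·7=21, S→Calder 2·8=16, T→Milton 4·15=60, U→Wirral 6·9=54, V→Milton 2·22=44. Service cost 273.
{Galt, Calder, Wirral}: service cost 288
{Galt, Tring, Wirral}: service cost 291
Among all 20 size-3 choices, {Calder, Milton, Wirral} is lowest.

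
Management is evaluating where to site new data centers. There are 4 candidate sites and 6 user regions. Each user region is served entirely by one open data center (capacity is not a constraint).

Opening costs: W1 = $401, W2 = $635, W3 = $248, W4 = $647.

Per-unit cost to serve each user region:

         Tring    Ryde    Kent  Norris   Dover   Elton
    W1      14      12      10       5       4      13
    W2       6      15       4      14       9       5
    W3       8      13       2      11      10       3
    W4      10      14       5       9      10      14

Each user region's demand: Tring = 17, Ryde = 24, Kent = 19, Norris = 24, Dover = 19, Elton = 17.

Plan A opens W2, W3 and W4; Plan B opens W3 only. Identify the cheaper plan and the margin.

Plan A: {W2, W3, W4}: Tring→W2 6·17=102, Ryde→W3 13·24=312, Kent→W3 2·19=38, Norris→W4 9·24=216, Dover→W2 9·19=171, Elton→W3 3·17=51. Service 890; fixed 1530; total 2420.
Plan B: {W3}: Tring→W3 8·17=136, Ryde→W3 13·24=312, Kent→W3 2·19=38, Norris→W3 11·24=264, Dover→W3 10·19=190, Elton→W3 3·17=51. Service 991; fixed 248; total 1239.
Difference: |2420 − 1239| = 1181.

Plan B is cheaper by 1181.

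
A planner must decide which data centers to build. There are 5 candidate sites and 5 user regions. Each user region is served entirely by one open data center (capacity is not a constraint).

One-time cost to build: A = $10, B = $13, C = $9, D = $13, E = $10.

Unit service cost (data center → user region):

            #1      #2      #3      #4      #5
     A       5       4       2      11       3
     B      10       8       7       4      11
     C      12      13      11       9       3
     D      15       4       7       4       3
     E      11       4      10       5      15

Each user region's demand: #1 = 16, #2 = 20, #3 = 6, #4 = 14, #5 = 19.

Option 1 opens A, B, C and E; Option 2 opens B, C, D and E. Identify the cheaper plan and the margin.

Option 1: {A, B, C, E}: #1→A 5·16=80, #2→A 4·20=80, #3→A 2·6=12, #4→B 4·14=56, #5→A 3·19=57. Service 285; fixed 42; total 327.
Option 2: {B, C, D, E}: #1→B 10·16=160, #2→D 4·20=80, #3→B 7·6=42, #4→B 4·14=56, #5→C 3·19=57. Service 395; fixed 45; total 440.
Difference: |327 − 440| = 113.

Option 1 is cheaper by 113.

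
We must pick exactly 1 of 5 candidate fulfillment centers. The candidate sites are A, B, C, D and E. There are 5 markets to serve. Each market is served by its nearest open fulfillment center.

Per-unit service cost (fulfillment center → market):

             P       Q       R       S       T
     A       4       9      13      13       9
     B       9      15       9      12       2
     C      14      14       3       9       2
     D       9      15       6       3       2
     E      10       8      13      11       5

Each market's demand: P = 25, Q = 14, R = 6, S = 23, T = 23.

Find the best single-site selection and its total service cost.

Choose D only; total service cost 586.

With exactly 1 open, each market uses its cheapest among the chosen.
{D}: P→D 9·25=225, Q→D 15·14=210, R→D 6·6=36, S→D 3·23=69, T→D 2·23=46. Service cost 586.
{E}: service cost 808
{A}: service cost 810
Among all 5 size-1 choices, {D} is lowest.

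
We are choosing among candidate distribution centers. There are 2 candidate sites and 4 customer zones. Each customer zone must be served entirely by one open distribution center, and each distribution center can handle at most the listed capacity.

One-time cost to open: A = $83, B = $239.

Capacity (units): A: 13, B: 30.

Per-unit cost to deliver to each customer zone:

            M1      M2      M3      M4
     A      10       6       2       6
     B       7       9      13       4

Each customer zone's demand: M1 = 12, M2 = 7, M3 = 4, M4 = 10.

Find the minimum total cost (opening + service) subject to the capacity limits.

Open {A, B}: M1→B 7·12=84, M2→A 6·7=42, M3→A 2·4=8, M4→B 4·10=40.
Loads: A carries 11/13, B carries 22/30. Service 174; fixed 322; total 496.
Next best feasible plan costs 517.

Minimum total cost: 496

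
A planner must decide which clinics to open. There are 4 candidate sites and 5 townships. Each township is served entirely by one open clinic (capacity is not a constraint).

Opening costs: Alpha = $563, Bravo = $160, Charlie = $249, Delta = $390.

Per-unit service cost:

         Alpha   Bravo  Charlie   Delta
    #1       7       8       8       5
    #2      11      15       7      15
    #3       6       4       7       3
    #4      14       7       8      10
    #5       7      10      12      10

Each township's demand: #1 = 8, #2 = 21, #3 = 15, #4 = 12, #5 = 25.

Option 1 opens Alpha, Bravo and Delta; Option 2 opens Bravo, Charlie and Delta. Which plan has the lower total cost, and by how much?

Option 1: {Alpha, Bravo, Delta}: #1→Delta 5·8=40, #2→Alpha 11·21=231, #3→Delta 3·15=45, #4→Bravo 7·12=84, #5→Alpha 7·25=175. Service 575; fixed 1113; total 1688.
Option 2: {Bravo, Charlie, Delta}: #1→Delta 5·8=40, #2→Charlie 7·21=147, #3→Delta 3·15=45, #4→Bravo 7·12=84, #5→Bravo 10·25=250. Service 566; fixed 799; total 1365.
Difference: |1688 − 1365| = 323.

Option 2 is cheaper by 323.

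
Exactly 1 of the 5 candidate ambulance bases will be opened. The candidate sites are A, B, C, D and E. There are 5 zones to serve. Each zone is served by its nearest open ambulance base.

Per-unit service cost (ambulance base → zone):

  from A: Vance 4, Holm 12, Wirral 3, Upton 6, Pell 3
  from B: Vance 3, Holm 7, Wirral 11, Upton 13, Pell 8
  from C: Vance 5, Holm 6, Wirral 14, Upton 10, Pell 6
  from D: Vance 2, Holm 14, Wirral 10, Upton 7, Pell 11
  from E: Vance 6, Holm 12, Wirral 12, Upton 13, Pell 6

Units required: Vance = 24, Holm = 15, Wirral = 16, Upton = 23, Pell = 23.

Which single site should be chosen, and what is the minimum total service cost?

Choose A only; total service cost 531.

With exactly 1 open, each zone uses its cheapest among the chosen.
{A}: Vance→A 4·24=96, Holm→A 12·15=180, Wirral→A 3·16=48, Upton→A 6·23=138, Pell→A 3·23=69. Service cost 531.
{C}: service cost 802
{D}: service cost 832
Among all 5 size-1 choices, {A} is lowest.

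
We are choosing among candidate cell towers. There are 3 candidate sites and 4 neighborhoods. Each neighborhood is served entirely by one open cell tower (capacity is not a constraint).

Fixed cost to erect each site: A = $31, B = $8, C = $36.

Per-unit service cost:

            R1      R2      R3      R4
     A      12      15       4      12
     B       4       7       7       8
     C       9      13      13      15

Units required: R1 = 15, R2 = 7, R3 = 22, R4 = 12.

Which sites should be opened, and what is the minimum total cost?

For any fixed open set, each neighborhood goes to its cheapest open site; total = fixed + service.
{A, B}: R1→B 4·15=60, R2→B 7·7=49, R3→A 4·22=88, R4→B 8·12=96. Service 293; fixed 39; total 332.
{B}: R1→B 4·15=60, R2→B 7·7=49, R3→B 7·22=154, R4→B 8·12=96. Service 359; fixed 8; total 367.
{A, B, C}: service 293 + fixed 75 = 368
(All 7 nonempty subsets were checked; A and B is lowest.)

Open A and B; minimum total cost 332.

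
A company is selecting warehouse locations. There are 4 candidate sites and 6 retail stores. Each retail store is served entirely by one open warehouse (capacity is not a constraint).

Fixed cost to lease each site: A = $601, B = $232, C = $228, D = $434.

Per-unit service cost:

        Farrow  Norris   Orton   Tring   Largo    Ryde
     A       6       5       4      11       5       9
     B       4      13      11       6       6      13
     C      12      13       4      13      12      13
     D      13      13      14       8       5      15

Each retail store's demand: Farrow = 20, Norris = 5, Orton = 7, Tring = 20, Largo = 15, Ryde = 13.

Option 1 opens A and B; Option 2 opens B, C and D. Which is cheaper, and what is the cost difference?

Option 1: {A, B}: Farrow→B 4·20=80, Norris→A 5·5=25, Orton→A 4·7=28, Tring→B 6·20=120, Largo→A 5·15=75, Ryde→A 9·13=117. Service 445; fixed 833; total 1278.
Option 2: {B, C, D}: Farrow→B 4·20=80, Norris→B 13·5=65, Orton→C 4·7=28, Tring→B 6·20=120, Largo→D 5·15=75, Ryde→B 13·13=169. Service 537; fixed 894; total 1431.
Difference: |1278 − 1431| = 153.

Option 1 is cheaper by 153.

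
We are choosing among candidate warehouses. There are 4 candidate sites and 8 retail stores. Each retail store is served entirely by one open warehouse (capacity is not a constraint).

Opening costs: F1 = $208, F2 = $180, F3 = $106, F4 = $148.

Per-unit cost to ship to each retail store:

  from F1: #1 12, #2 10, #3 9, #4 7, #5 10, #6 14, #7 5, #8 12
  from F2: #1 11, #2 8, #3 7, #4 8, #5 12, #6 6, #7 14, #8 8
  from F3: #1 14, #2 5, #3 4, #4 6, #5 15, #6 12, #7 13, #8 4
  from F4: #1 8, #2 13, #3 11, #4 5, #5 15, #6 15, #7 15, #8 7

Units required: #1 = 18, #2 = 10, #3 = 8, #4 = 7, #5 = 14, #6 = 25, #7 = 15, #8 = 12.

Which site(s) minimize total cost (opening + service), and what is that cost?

Open F2 and F3; minimum total cost 1169.

For any fixed open set, each retail store goes to its cheapest open site; total = fixed + service.
{F2, F3}: #1→F2 11·18=198, #2→F3 5·10=50, #3→F3 4·8=32, #4→F3 6·7=42, #5→F2 12·14=168, #6→F2 6·25=150, #7→F3 13·15=195, #8→F3 4·12=48. Service 883; fixed 286; total 1169.
{F2}: service 1014 + fixed 180 = 1194
{F1, F3}: #1→F1 12·18=216, #2→F3 5·10=50, #3→F3 4·8=32, #4→F3 6·7=42, #5→F1 10·14=140, #6→F3 12·25=300, #7→F1 5·15=75, #8→F3 4·12=48. Service 903; fixed 314; total 1217.
{F1, F2, F3, F4}: #1→F4 8·18=144, #2→F3 5·10=50, #3→F3 4·8=32, #4→F4 5·7=35, #5→F1 10·14=140, #6→F2 6·25=150, #7→F1 5·15=75, #8→F3 4·12=48. Service 674; fixed 642; total 1316.
No other subset beats 1169.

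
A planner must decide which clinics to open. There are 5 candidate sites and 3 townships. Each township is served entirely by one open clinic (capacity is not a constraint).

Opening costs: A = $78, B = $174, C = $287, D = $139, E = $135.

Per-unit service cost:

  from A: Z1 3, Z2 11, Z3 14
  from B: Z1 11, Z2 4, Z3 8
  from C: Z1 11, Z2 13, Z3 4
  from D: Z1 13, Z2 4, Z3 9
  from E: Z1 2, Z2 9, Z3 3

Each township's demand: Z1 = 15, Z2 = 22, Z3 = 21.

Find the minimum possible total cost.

For any fixed open set, each township goes to its cheapest open site; total = fixed + service.
{E}: Z1→E 2·15=30, Z2→E 9·22=198, Z3→E 3·21=63. Service 291; fixed 135; total 426.
{D, E}: service 181 + fixed 274 = 455
{B, E}: service 181 + fixed 309 = 490
{A, B, C, D, E}: service 181 + fixed 813 = 994
No other subset beats 426.

Minimum total cost: 426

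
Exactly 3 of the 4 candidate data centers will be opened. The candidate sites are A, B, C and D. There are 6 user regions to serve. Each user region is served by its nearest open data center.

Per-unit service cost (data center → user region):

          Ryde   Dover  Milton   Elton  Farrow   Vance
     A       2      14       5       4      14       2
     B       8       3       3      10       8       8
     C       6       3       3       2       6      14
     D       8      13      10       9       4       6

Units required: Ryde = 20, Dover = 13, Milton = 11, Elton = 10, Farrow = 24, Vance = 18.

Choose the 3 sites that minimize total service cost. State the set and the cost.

With exactly 3 open, each user region uses its cheapest among the chosen.
{A, C, D}: Ryde→A 2·20=40, Dover→C 3·13=39, Milton→C 3·11=33, Elton→C 2·10=20, Farrow→D 4·24=96, Vance→A 2·18=36. Service cost 264.
{A, B, D}: service cost 284
{A, B, C}: service cost 312
Among all 4 size-3 choices, {A, C, D} is lowest.

Choose A, C and D; total service cost 264.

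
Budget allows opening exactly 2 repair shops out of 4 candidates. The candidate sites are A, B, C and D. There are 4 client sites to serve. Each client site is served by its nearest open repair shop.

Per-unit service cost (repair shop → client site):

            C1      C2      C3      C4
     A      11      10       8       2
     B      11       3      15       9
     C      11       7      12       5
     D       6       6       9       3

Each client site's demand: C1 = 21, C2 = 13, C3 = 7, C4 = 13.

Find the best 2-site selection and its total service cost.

Choose B and D; total service cost 267.

With exactly 2 open, each client site uses its cheapest among the chosen.
{B, D}: C1→D 6·21=126, C2→B 3·13=39, C3→D 9·7=63, C4→D 3·13=39. Service cost 267.
{A, D}: service cost 286
{C, D}: service cost 306
Among all 6 size-2 choices, {B, D} is lowest.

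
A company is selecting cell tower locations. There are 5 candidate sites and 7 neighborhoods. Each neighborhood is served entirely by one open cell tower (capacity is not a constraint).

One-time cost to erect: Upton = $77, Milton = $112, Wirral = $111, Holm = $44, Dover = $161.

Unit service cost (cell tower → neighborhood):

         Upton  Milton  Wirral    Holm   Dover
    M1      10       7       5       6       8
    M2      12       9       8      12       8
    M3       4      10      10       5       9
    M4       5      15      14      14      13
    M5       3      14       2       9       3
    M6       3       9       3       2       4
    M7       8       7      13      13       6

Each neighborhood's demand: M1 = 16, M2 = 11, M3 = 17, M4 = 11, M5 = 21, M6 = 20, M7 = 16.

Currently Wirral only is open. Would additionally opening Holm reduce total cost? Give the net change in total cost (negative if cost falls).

Current service cost with {Wirral}: 802.
Adding Holm: each neighborhood re-picks its cheapest; new service cost 697, saving 105.
Extra fixed cost: 44. Net change = 44 − 105 = -61.
(Totals: 913 → 852.)

Yes — net change −61 (cost falls by 61).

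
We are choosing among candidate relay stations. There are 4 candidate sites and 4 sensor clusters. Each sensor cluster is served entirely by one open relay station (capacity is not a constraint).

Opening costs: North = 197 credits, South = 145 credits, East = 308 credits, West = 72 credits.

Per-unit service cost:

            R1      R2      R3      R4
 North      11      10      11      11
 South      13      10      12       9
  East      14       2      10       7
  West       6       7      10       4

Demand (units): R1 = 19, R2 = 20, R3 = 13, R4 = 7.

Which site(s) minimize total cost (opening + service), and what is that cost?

For any fixed open set, each sensor cluster goes to its cheapest open site; total = fixed + service.
{West}: R1→West 6·19=114, R2→West 7·20=140, R3→West 10·13=130, R4→West 4·7=28. Service 412; fixed 72; total 484.
{South, West}: service 412 + fixed 217 = 629
{North, West}: R1→West 6·19=114, R2→West 7·20=140, R3→West 10·13=130, R4→West 4·7=28. Service 412; fixed 269; total 681.
{North, South, East, West}: service 312 + fixed 722 = 1034
No other subset beats 484.

Open West only; minimum total cost 484.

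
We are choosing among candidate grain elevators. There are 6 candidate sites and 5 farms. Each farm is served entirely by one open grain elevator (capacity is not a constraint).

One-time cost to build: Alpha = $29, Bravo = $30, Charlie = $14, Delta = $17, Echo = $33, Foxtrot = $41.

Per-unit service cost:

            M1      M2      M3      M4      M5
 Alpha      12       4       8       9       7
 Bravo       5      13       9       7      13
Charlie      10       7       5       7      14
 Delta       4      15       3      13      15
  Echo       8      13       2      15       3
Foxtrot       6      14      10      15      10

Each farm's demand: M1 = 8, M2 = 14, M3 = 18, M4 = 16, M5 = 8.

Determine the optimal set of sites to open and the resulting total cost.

Open Alpha, Charlie, Delta and Echo; minimum total cost 353.

For any fixed open set, each farm goes to its cheapest open site; total = fixed + service.
{Alpha, Charlie, Delta, Echo}: M1→Delta 4·8=32, M2→Alpha 4·14=56, M3→Echo 2·18=36, M4→Charlie 7·16=112, M5→Echo 3·8=24. Service 260; fixed 93; total 353.
{Alpha, Bravo, Echo}: M1→Bravo 5·8=40, M2→Alpha 4·14=56, M3→Echo 2·18=36, M4→Bravo 7·16=112, M5→Echo 3·8=24. Service 268; fixed 92; total 360.
{Charlie, Delta, Echo}: M1→Delta 4·8=32, M2→Charlie 7·14=98, M3→Echo 2·18=36, M4→Charlie 7·16=112, M5→Echo 3·8=24. Service 302; fixed 64; total 366.
{Alpha, Bravo, Charlie, Delta, Echo, Foxtrot}: M1→Delta 4·8=32, M2→Alpha 4·14=56, M3→Echo 2·18=36, M4→Bravo 7·16=112, M5→Echo 3·8=24. Service 260; fixed 164; total 424.
No other subset beats 353.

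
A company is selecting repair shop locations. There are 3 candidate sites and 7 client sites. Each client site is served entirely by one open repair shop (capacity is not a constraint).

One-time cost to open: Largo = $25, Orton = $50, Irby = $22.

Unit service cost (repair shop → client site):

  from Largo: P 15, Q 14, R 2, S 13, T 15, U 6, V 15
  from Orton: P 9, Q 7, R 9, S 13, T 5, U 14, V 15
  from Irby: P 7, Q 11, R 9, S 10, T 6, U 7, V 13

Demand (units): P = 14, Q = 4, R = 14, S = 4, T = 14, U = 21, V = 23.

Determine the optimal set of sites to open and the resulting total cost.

Open Largo and Irby; minimum total cost 766.

For any fixed open set, each client site goes to its cheapest open site; total = fixed + service.
{Largo, Irby}: P→Irby 7·14=98, Q→Irby 11·4=44, R→Largo 2·14=28, S→Irby 10·4=40, T→Irby 6·14=84, U→Largo 6·21=126, V→Irby 13·23=299. Service 719; fixed 47; total 766.
{Largo, Orton, Irby}: service 689 + fixed 97 = 786
{Largo, Orton}: P→Orton 9·14=126, Q→Orton 7·4=28, R→Largo 2·14=28, S→Largo 13·4=52, T→Orton 5·14=70, U→Largo 6·21=126, V→Largo 15·23=345. Service 775; fixed 75; total 850.
{Irby}: service 838 + fixed 22 = 860
No other subset beats 766.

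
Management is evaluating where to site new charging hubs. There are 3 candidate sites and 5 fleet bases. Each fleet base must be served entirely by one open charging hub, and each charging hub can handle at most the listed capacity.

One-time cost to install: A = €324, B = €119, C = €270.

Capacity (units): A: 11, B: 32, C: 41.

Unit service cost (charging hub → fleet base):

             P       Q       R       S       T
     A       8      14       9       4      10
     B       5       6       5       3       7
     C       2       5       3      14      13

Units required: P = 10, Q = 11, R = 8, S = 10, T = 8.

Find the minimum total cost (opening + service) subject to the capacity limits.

Open {B, C}: P→C 2·10=20, Q→C 5·11=55, R→C 3·8=24, S→B 3·10=30, T→B 7·8=56.
Loads: B carries 18/32, C carries 29/41. Service 185; fixed 389; total 574.
Next best feasible plan costs 585.

Minimum total cost: 574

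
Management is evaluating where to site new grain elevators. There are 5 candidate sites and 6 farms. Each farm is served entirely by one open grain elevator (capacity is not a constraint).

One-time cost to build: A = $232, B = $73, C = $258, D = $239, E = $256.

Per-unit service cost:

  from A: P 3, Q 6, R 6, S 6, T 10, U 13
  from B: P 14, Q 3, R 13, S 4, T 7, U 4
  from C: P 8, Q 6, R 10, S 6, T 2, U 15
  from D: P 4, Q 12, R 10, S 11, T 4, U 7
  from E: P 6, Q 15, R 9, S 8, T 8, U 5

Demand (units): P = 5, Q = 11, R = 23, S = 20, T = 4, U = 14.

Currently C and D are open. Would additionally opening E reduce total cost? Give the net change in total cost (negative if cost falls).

No — net change +205 (cost rises by 205).

Current service cost with {C, D}: 542.
Adding E: each farm re-picks its cheapest; new service cost 491, saving 51.
Extra fixed cost: 256. Net change = 256 − 51 = 205.
(Totals: 1039 → 1244.)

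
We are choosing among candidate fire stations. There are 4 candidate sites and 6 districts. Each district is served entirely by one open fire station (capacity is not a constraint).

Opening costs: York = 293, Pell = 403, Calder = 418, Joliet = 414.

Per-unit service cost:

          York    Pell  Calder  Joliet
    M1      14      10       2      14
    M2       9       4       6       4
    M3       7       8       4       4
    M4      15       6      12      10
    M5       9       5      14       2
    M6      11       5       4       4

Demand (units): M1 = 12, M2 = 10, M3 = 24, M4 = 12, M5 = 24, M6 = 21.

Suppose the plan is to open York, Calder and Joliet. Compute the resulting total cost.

Total cost: 1537

Each district is assigned to its cheapest site among the open ones.
{York, Calder, Joliet}: M1→Calder 2·12=24, M2→Joliet 4·10=40, M3→Calder 4·24=96, M4→Joliet 10·12=120, M5→Joliet 2·24=48, M6→Calder 4·21=84. Service 412; fixed 1125; total 1537.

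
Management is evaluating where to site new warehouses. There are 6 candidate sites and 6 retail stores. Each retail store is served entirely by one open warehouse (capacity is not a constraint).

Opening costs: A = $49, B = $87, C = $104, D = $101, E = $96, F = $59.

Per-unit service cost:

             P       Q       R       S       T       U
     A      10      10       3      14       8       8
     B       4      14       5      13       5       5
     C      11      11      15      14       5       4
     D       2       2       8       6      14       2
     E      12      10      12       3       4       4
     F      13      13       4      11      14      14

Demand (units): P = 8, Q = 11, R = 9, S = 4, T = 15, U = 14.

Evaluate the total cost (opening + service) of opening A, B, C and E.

Each retail store is assigned to its cheapest site among the open ones.
{A, B, C, E}: P→B 4·8=32, Q→A 10·11=110, R→A 3·9=27, S→E 3·4=12, T→E 4·15=60, U→C 4·14=56. Service 297; fixed 336; total 633.

Total cost: 633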